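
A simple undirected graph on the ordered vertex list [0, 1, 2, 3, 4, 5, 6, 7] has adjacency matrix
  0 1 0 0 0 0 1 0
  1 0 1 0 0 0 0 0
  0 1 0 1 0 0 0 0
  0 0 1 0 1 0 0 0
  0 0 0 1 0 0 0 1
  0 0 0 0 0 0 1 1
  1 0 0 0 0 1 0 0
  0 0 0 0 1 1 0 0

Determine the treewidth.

A width-2 tree decomposition is:
Bags: B1 = {0, 1, 2}  B2 = {0, 2, 6}  B3 = {2, 5, 6}  B4 = {2, 5, 7}  B5 = {2, 4, 7}  B6 = {2, 3, 4}
Tree: B1–B2, B2–B3, B3–B4, B4–B5, B5–B6
Every bag has size at most 3, so the width is 3 − 1 = 2 and tw(G) ≤ 2. Since 2–1–0–6–5–7–4–3–2 is a cycle in G, G is not acyclic. Forests are exactly the graphs of treewidth ≤ 1, so tw(G) ≥ 2. Combining the bounds, tw(G) = 2.

2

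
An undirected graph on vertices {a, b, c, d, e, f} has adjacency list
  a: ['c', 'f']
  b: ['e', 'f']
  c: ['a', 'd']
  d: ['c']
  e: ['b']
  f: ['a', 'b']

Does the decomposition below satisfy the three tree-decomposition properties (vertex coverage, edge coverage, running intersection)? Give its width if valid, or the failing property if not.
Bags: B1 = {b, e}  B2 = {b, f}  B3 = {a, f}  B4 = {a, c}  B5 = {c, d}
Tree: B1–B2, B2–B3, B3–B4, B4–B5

Checking the three conditions: (i) the bags cover all of {a, b, c, d, e, f}; (ii) for each edge, some bag contains both endpoints; (iii) the bags containing any fixed vertex form a subtree. All hold, so the decomposition is valid with width 2 − 1 = 1.

Yes; width 1.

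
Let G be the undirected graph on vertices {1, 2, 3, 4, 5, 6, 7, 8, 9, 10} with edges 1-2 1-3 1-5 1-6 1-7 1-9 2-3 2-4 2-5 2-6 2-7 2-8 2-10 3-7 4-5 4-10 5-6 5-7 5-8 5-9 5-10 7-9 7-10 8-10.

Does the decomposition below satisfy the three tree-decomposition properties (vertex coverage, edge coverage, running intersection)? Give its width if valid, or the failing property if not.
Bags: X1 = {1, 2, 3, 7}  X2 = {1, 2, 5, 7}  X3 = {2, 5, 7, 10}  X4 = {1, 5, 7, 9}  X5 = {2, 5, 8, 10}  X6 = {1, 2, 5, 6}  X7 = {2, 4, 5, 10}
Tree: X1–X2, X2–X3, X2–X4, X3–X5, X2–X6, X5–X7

Yes; width 3.

Vertex coverage: the bags together contain {1, 2, 3, 4, 5, 6, 7, 8, 9, 10}, the full vertex set. Edge coverage: each edge of G has both endpoints in at least one bag. Running intersection: for every vertex, the bags containing it form a connected subtree. All three properties hold, so this is a valid tree decomposition of width max|bag| − 1 = 3, and hence tw(G) ≤ 3.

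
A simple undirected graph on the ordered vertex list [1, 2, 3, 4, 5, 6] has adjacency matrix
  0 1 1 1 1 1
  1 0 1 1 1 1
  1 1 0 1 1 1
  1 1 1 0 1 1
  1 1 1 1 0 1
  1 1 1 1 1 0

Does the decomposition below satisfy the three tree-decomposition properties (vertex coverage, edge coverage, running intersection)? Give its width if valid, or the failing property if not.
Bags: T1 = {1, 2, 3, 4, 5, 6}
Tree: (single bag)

Yes; width 5.

Every vertex of G appears in some bag (union = {1, 2, 3, 4, 5, 6}); every edge is covered by a bag; and for each vertex v the set of bags containing v is connected in the bag tree. The decomposition is therefore valid. The largest bag has 6 vertices, so the width is 5.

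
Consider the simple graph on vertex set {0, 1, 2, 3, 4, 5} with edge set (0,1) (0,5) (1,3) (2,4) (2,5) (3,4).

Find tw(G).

2

A width-2 tree decomposition is:
Bags: B1 = {0, 1, 5}  B2 = {1, 2, 5}  B3 = {1, 2, 4}  B4 = {1, 3, 4}
Tree: B1–B2, B2–B3, B3–B4
Each bag holds 3 vertices, so the decomposition has width 2, which upper-bounds the treewidth. For the lower bound, G contains the cycle 1–0–5–2–4–3–1, so G is not a forest; only forests have treewidth ≤ 1, hence tw(G) ≥ 2. The upper and lower bounds meet at 2, so that is the treewidth.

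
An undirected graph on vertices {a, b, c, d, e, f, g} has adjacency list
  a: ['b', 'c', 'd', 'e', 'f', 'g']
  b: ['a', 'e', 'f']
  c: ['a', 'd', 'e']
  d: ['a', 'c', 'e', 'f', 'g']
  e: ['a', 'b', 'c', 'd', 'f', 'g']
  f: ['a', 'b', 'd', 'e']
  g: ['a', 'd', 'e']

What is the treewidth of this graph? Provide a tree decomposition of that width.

Treewidth 3.
One such decomposition:
Bags: B1 = {a, d, e, f}  B2 = {a, c, d, e}  B3 = {a, d, e, g}  B4 = {a, b, e, f}
Tree: B1–B2, B2–B3, B1–B4

Each bag holds 4 vertices, so the decomposition has width 3, which upper-bounds the treewidth. Conversely, {a, d, e, g} is a clique of size 4, and the vertices of any clique must share a bag in every tree decomposition; so some bag has ≥ 4 vertices and tw(G) ≥ 3. Hence tw(G) = 3 exactly.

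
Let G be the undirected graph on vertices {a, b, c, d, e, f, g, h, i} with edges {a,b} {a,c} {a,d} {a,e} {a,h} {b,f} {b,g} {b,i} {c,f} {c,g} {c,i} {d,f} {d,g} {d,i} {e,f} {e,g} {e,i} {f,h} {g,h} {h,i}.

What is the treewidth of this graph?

A width-4 tree decomposition is:
Bags: B1 = {a, c, f, g, i}  B2 = {a, d, f, g, i}  B3 = {a, b, f, g, i}  B4 = {a, f, g, h, i}  B5 = {a, e, f, g, i}
Tree: B1–B2, B2–B3, B3–B4, B4–B5
The largest bag has 5 vertices, giving width 4; this decomposition certifies tw(G) ≤ 4. For the lower bound: the 5 vertex sets {a,c}, {d,f}, {b,g}, {i}, {h} are disjoint, each induces a connected subgraph, and every pair is joined by at least one edge of G. Contracting each set to a single vertex therefore yields K_{5} as a minor, and since treewidth is minor-monotone, tw(G) ≥ tw(K_{5}) = 4. The upper and lower bounds meet at 4, so that is the treewidth.

4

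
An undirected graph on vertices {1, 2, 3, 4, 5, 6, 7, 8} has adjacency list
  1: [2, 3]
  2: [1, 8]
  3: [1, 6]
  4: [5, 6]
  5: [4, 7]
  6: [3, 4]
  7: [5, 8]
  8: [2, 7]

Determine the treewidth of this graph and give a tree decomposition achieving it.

Treewidth 2.
Bags: B1 = {4, 5, 6}  B2 = {3, 5, 6}  B3 = {1, 3, 5}  B4 = {1, 2, 5}  B5 = {2, 5, 8}  B6 = {5, 7, 8}
Tree: B1–B2, B2–B3, B3–B4, B4–B5, B5–B6

The largest bag has 3 vertices, giving width 2; this decomposition certifies tw(G) ≤ 2. The edges 5–4–6–3–1–2–8–7–5 form a cycle, so G is not a tree and its treewidth is at least 2. Therefore the treewidth is 2.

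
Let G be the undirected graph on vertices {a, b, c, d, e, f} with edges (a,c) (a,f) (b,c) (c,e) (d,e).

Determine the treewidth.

A width-1 tree decomposition is:
Bags: B1 = {b, c}  B2 = {a, c}  B3 = {c, e}  B4 = {d, e}  B5 = {a, f}
Tree: B1–B2, B1–B3, B3–B4, B2–B5
Every bag has size at most 2, so the width is 2 − 1 = 1 and tw(G) ≤ 1. G has an edge, so its treewidth is at least 1. Combining the bounds, tw(G) = 1.

1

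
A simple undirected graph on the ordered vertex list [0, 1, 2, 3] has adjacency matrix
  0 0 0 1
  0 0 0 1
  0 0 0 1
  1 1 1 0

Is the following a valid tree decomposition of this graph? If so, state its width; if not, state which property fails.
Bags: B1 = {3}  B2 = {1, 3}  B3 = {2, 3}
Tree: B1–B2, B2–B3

No — vertex 0 appears in no bag.

A tree decomposition must satisfy three properties: every vertex lies in some bag; for every edge, both endpoints lie together in some bag; and for every vertex, the bags containing it form a connected subtree. Here vertex 0 appears in no bag, so the decomposition is invalid.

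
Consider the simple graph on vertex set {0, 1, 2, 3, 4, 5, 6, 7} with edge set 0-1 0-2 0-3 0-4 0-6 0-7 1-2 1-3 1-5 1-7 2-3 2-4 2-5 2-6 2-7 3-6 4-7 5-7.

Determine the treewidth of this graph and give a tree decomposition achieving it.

Each bag holds 4 vertices, so the decomposition has width 3, which upper-bounds the treewidth. Conversely, {0, 1, 2, 3} is a clique of size 4, and the vertices of any clique must share a bag in every tree decomposition; so some bag has ≥ 4 vertices and tw(G) ≥ 3. Combining the bounds, tw(G) = 3.

Treewidth 3.
One optimal decomposition is:
Bags: B1 = {0, 1, 2, 7}  B2 = {0, 1, 2, 3}  B3 = {1, 2, 5, 7}  B4 = {0, 2, 4, 7}  B5 = {0, 2, 3, 6}
Tree: B1–B2, B1–B3, B1–B4, B2–B5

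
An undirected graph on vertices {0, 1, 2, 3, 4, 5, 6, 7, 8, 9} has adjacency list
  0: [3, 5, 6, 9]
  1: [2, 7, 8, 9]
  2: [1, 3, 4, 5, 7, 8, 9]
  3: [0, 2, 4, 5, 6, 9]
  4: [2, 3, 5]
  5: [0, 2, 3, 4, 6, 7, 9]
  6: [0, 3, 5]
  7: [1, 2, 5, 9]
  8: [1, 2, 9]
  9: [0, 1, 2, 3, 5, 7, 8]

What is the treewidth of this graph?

3

A width-3 tree decomposition is:
Bags: B1 = {2, 5, 7, 9}  B2 = {1, 2, 7, 9}  B3 = {1, 2, 8, 9}  B4 = {2, 3, 5, 9}  B5 = {2, 3, 4, 5}  B6 = {0, 3, 5, 9}  B7 = {0, 3, 5, 6}
Tree: B1–B2, B2–B3, B1–B4, B4–B5, B4–B6, B6–B7
Each bag holds 4 vertices, so the decomposition has width 3, which upper-bounds the treewidth. Conversely, {0, 3, 5, 9} is a clique of size 4, and the vertices of any clique must share a bag in every tree decomposition; so some bag has ≥ 4 vertices and tw(G) ≥ 3. Hence tw(G) = 3 exactly.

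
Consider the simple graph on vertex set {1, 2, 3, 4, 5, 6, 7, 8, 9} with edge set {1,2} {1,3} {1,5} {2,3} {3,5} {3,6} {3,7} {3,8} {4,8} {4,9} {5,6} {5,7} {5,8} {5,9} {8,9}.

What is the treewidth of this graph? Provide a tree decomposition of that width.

Every bag has size at most 3, so the width is 3 − 1 = 2 and tw(G) ≤ 2. Conversely, {4, 8, 9} is a clique of size 3, and the vertices of any clique must share a bag in every tree decomposition; so some bag has ≥ 3 vertices and tw(G) ≥ 2. The upper and lower bounds meet at 2, so that is the treewidth.

Treewidth 2.
One such decomposition:
Bags: B1 = {5, 8, 9}  B2 = {3, 5, 8}  B3 = {3, 5, 6}  B4 = {1, 3, 5}  B5 = {1, 2, 3}  B6 = {4, 8, 9}  B7 = {3, 5, 7}
Tree: B1–B2, B2–B3, B2–B4, B4–B5, B1–B6, B4–B7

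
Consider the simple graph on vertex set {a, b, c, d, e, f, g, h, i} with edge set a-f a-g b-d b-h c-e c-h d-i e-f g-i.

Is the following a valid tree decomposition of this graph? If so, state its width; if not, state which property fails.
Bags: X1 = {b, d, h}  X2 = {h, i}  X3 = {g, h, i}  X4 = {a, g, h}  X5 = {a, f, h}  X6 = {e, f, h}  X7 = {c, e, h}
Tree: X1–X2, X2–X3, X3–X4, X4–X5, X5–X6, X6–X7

No — edge (d,i) lies in no bag.

A tree decomposition must satisfy three properties: every vertex lies in some bag; for every edge, both endpoints lie together in some bag; and for every vertex, the bags containing it form a connected subtree. Here edge (d,i) lies in no bag, so the decomposition is invalid.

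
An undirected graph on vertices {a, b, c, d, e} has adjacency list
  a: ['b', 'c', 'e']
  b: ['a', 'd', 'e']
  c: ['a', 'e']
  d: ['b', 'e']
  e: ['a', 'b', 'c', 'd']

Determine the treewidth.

A width-2 tree decomposition is:
Bags: B1 = {b, d, e}  B2 = {a, b, e}  B3 = {a, c, e}
Tree: B1–B2, B2–B3
Every bag has size at most 3, so the width is 3 − 1 = 2 and tw(G) ≤ 2. Conversely, {b, d, e} is a clique of size 3, and the vertices of any clique must share a bag in every tree decomposition; so some bag has ≥ 3 vertices and tw(G) ≥ 2. Hence tw(G) = 2 exactly.

2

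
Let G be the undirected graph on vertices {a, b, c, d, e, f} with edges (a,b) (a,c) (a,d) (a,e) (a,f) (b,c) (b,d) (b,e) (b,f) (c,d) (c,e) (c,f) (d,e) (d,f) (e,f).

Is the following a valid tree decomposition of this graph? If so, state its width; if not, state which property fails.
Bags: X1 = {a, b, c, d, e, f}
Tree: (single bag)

Checking the three conditions: (i) the bags cover all of {a, b, c, d, e, f}; (ii) for each edge, some bag contains both endpoints; (iii) the bags containing any fixed vertex form a subtree. All hold, so the decomposition is valid with width 6 − 1 = 5.

Yes; width 5.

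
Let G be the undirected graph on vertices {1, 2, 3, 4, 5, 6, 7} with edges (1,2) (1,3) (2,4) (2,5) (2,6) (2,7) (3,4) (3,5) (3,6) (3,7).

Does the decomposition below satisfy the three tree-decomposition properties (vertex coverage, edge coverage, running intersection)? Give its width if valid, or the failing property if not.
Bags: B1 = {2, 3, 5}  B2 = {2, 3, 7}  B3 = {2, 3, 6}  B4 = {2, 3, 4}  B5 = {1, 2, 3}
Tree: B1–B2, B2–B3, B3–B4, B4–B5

Yes; width 2.

Every vertex of G appears in some bag (union = {1, 2, 3, 4, 5, 6, 7}); every edge is covered by a bag; and for each vertex v the set of bags containing v is connected in the bag tree. The decomposition is therefore valid. The largest bag has 3 vertices, so the width is 2.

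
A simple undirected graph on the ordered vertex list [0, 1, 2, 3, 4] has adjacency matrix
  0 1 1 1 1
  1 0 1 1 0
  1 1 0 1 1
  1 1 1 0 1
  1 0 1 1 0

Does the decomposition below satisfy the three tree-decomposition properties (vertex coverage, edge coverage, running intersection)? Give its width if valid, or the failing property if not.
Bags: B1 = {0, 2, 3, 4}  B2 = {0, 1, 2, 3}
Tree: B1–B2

Checking the three conditions: (i) the bags cover all of {0, 1, 2, 3, 4}; (ii) for each edge, some bag contains both endpoints; (iii) the bags containing any fixed vertex form a subtree. All hold, so the decomposition is valid with width 4 − 1 = 3.

Yes; width 3.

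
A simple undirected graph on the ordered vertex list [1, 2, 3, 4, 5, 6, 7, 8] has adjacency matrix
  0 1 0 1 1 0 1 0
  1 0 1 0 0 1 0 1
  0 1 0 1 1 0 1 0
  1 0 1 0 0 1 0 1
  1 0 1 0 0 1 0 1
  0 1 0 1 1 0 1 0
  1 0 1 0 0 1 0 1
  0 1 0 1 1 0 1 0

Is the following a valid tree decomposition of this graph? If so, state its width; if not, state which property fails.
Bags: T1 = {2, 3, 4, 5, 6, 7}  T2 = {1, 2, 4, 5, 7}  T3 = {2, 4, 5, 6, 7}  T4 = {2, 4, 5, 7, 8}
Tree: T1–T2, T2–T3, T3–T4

No — bags containing vertex 6 are not connected in the tree.

A tree decomposition must satisfy three properties: every vertex lies in some bag; for every edge, both endpoints lie together in some bag; and for every vertex, the bags containing it form a connected subtree. Here bags containing vertex 6 are not connected in the tree, so the decomposition is invalid.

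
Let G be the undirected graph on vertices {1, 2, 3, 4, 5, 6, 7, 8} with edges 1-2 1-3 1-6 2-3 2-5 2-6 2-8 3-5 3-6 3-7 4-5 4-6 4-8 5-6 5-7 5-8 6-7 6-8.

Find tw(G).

3

A width-3 tree decomposition is:
Bags: B1 = {2, 5, 6, 8}  B2 = {2, 3, 5, 6}  B3 = {4, 5, 6, 8}  B4 = {1, 2, 3, 6}  B5 = {3, 5, 6, 7}
Tree: B1–B2, B1–B3, B2–B4, B2–B5
Every bag has size at most 4, so the width is 4 − 1 = 3 and tw(G) ≤ 3. Conversely, {1, 2, 3, 6} is a clique of size 4, and the vertices of any clique must share a bag in every tree decomposition; so some bag has ≥ 4 vertices and tw(G) ≥ 3. The upper and lower bounds meet at 3, so that is the treewidth.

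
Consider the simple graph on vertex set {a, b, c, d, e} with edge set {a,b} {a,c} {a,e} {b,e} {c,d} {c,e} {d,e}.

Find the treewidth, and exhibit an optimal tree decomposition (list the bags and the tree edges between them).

Every bag has size at most 3, so the width is 3 − 1 = 2 and tw(G) ≤ 2. On the other hand G contains the 3-clique {c, d, e}. A clique must lie in a single bag of any decomposition, so no decomposition can have width below 2. Hence tw(G) = 2 exactly.

Treewidth 2.
One optimal decomposition is:
Bags: B1 = {c, d, e}  B2 = {a, c, e}  B3 = {a, b, e}
Tree: B1–B2, B2–B3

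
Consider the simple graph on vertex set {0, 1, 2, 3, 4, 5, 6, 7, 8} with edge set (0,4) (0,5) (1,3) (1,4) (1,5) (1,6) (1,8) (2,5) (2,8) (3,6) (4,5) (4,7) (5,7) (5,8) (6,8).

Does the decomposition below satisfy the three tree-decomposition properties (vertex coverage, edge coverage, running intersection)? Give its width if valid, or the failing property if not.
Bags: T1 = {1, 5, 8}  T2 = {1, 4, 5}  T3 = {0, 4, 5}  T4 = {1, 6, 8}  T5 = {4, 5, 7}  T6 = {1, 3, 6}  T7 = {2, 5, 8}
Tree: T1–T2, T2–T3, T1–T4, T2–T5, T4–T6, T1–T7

Checking the three conditions: (i) the bags cover all of {0, 1, 2, 3, 4, 5, 6, 7, 8}; (ii) for each edge, some bag contains both endpoints; (iii) the bags containing any fixed vertex form a subtree. All hold, so the decomposition is valid with width 3 − 1 = 2.

Yes; width 2.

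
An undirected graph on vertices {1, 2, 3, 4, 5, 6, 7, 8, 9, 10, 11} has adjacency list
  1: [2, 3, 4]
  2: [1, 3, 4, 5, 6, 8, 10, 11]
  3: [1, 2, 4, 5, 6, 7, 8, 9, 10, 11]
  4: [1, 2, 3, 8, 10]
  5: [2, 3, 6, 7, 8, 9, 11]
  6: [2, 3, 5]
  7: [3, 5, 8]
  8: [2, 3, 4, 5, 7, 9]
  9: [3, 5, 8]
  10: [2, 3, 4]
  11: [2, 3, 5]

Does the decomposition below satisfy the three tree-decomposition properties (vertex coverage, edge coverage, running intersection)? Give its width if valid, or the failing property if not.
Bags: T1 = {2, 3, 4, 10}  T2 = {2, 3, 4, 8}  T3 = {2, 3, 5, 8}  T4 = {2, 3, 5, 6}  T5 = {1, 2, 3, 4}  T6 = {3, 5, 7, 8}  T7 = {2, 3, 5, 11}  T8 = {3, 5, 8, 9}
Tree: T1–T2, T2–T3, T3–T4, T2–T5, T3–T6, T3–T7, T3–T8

Vertex coverage: the bags together contain {1, 2, 3, 4, 5, 6, 7, 8, 9, 10, 11}, the full vertex set. Edge coverage: each edge of G has both endpoints in at least one bag. Running intersection: for every vertex, the bags containing it form a connected subtree. All three properties hold, so this is a valid tree decomposition of width max|bag| − 1 = 3, and hence tw(G) ≤ 3.

Yes; width 3.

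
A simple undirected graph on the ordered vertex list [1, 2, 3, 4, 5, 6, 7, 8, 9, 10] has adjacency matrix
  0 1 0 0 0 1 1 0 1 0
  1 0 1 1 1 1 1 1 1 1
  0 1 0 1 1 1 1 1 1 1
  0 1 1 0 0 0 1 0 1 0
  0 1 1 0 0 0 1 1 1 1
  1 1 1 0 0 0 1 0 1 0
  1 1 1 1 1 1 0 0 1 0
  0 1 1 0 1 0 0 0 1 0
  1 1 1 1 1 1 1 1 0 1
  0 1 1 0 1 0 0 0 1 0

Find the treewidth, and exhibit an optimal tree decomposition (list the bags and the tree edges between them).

Treewidth 4.
Bags: B1 = {2, 3, 5, 7, 9}  B2 = {2, 3, 5, 9, 10}  B3 = {2, 3, 6, 7, 9}  B4 = {1, 2, 6, 7, 9}  B5 = {2, 3, 4, 7, 9}  B6 = {2, 3, 5, 8, 9}
Tree: B1–B2, B1–B3, B3–B4, B3–B5, B1–B6

Every bag has size at most 5, so the width is 5 − 1 = 4 and tw(G) ≤ 4. Conversely, {1, 2, 6, 7, 9} is a clique of size 5, and the vertices of any clique must share a bag in every tree decomposition; so some bag has ≥ 5 vertices and tw(G) ≥ 4. The upper and lower bounds meet at 4, so that is the treewidth.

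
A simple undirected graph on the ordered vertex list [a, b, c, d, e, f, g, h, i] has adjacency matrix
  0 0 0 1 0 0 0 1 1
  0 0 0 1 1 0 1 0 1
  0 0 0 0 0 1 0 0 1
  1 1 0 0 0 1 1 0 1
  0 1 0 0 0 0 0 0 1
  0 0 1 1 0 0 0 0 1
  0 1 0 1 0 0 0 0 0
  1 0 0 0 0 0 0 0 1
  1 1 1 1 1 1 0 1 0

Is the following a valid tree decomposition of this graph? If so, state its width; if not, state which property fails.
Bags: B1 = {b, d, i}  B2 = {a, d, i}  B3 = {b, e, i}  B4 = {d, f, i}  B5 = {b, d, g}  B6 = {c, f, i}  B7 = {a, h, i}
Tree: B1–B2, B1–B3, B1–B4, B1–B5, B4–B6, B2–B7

Yes; width 2.

Checking the three conditions: (i) the bags cover all of {a, b, c, d, e, f, g, h, i}; (ii) for each edge, some bag contains both endpoints; (iii) the bags containing any fixed vertex form a subtree. All hold, so the decomposition is valid with width 3 − 1 = 2.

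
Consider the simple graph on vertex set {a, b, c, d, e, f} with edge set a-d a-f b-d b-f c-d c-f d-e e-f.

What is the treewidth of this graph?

A width-2 tree decomposition is:
Bags: B1 = {a, d, f}  B2 = {d, e, f}  B3 = {c, d, f}  B4 = {b, d, f}
Tree: B1–B2, B2–B3, B3–B4
Every bag has size at most 3, so the width is 3 − 1 = 2 and tw(G) ≤ 2. The edges f–a–d–e–f form a cycle, so G is not a tree and its treewidth is at least 2. Combining the bounds, tw(G) = 2.

2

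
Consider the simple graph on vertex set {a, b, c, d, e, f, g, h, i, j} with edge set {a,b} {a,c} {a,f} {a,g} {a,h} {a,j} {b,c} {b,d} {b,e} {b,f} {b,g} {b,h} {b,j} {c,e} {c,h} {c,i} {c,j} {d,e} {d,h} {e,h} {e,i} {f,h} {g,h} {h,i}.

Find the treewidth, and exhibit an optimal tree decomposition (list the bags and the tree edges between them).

Treewidth 3.
Bags: B1 = {a, b, c, h}  B2 = {a, b, c, j}  B3 = {b, c, e, h}  B4 = {a, b, f, h}  B5 = {a, b, g, h}  B6 = {c, e, h, i}  B7 = {b, d, e, h}
Tree: B1–B2, B1–B3, B1–B4, B1–B5, B3–B6, B3–B7

Each bag holds 4 vertices, so the decomposition has width 3, which upper-bounds the treewidth. On the other hand G contains the 4-clique {a, b, c, j}. A clique must lie in a single bag of any decomposition, so no decomposition can have width below 3. Combining the bounds, tw(G) = 3.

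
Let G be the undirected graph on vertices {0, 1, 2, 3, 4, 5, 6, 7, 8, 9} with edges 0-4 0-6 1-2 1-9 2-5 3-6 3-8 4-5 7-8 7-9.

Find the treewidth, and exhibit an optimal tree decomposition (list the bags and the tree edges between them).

Treewidth 2.
Bags: B1 = {0, 4, 6}  B2 = {3, 4, 6}  B3 = {3, 4, 8}  B4 = {4, 7, 8}  B5 = {4, 7, 9}  B6 = {1, 4, 9}  B7 = {1, 2, 4}  B8 = {2, 4, 5}
Tree: B1–B2, B2–B3, B3–B4, B4–B5, B5–B6, B6–B7, B7–B8

The largest bag has 3 vertices, giving width 2; this decomposition certifies tw(G) ≤ 2. For the lower bound, G contains the cycle 4–0–6–3–8–7–9–1–2–5–4, so G is not a forest; only forests have treewidth ≤ 1, hence tw(G) ≥ 2. Combining the bounds, tw(G) = 2.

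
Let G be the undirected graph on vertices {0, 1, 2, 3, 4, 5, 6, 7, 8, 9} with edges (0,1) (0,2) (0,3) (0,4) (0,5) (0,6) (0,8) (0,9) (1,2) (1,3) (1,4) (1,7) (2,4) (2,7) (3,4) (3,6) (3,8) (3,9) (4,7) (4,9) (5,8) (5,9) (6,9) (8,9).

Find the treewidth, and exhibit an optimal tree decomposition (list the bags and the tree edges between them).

Treewidth 3.
One such decomposition:
Bags: B1 = {0, 1, 2, 4}  B2 = {0, 1, 3, 4}  B3 = {0, 3, 4, 9}  B4 = {0, 3, 8, 9}  B5 = {0, 3, 6, 9}  B6 = {1, 2, 4, 7}  B7 = {0, 5, 8, 9}
Tree: B1–B2, B2–B3, B3–B4, B3–B5, B1–B6, B4–B7

Every bag has size at most 4, so the width is 4 − 1 = 3 and tw(G) ≤ 3. On the other hand G contains the 4-clique {0, 1, 2, 4}. A clique must lie in a single bag of any decomposition, so no decomposition can have width below 3. Combining the bounds, tw(G) = 3.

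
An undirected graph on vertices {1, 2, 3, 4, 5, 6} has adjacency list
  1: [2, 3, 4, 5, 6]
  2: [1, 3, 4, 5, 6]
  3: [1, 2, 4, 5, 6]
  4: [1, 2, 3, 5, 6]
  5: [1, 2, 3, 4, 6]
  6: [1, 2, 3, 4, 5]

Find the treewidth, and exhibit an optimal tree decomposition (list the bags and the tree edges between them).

With just one bag of size 6, the width is 6 − 1 = 5, so tw(G) ≤ 5. Conversely, {1, 2, 3, 4, 5, 6} is a clique of size 6, and the vertices of any clique must share a bag in every tree decomposition; so some bag has ≥ 6 vertices and tw(G) ≥ 5. The upper and lower bounds meet at 5, so that is the treewidth.

Treewidth 5.
One optimal decomposition is:
Bags: B1 = {1, 2, 3, 4, 5, 6}
Tree: (single bag)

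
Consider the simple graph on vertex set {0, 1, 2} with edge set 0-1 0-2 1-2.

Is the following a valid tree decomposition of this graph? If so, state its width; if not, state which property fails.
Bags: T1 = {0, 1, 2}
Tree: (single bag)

Checking the three conditions: (i) the bags cover all of {0, 1, 2}; (ii) for each edge, some bag contains both endpoints; (iii) the bags containing any fixed vertex form a subtree. All hold, so the decomposition is valid with width 3 − 1 = 2.

Yes; width 2.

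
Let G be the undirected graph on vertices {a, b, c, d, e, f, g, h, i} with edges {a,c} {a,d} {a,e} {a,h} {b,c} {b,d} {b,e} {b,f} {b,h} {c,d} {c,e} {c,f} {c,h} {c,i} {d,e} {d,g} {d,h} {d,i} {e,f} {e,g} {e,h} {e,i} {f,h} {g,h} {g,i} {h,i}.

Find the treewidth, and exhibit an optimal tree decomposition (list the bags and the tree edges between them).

Each bag holds 5 vertices, so the decomposition has width 4, which upper-bounds the treewidth. For the lower bound, the 5 vertices {d, e, g, h, i} are pairwise adjacent, and any tree decomposition puts a clique entirely inside one bag — forcing width ≥ 4. The upper and lower bounds meet at 4, so that is the treewidth.

Treewidth 4.
One optimal decomposition is:
Bags: B1 = {b, c, d, e, h}  B2 = {c, d, e, h, i}  B3 = {a, c, d, e, h}  B4 = {d, e, g, h, i}  B5 = {b, c, e, f, h}
Tree: B1–B2, B1–B3, B2–B4, B1–B5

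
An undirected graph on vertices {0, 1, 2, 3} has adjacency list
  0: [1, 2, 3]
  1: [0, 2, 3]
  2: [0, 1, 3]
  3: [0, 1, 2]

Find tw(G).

3

A width-3 tree decomposition is:
Bags: B1 = {0, 1, 2, 3}
Tree: (single bag)
With just one bag of size 4, the width is 4 − 1 = 3, so tw(G) ≤ 3. For the lower bound, the 4 vertices {0, 1, 2, 3} are pairwise adjacent, and any tree decomposition puts a clique entirely inside one bag — forcing width ≥ 3. Hence tw(G) = 3 exactly.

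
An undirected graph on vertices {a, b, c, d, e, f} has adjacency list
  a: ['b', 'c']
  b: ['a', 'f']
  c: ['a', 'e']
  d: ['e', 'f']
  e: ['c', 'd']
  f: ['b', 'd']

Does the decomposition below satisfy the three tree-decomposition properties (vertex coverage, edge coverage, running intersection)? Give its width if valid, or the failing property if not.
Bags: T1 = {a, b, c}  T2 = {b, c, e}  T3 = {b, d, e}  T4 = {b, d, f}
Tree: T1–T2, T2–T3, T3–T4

Yes; width 2.

Every vertex of G appears in some bag (union = {a, b, c, d, e, f}); every edge is covered by a bag; and for each vertex v the set of bags containing v is connected in the bag tree. The decomposition is therefore valid. The largest bag has 3 vertices, so the width is 2.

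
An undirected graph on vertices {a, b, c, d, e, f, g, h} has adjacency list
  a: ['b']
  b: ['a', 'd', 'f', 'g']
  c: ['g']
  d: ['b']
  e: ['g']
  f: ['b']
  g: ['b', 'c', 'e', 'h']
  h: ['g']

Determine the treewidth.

1

A width-1 tree decomposition is:
Bags: B1 = {b, f}  B2 = {b, g}  B3 = {e, g}  B4 = {a, b}  B5 = {b, d}  B6 = {g, h}  B7 = {c, g}
Tree: B1–B2, B2–B3, B2–B4, B4–B5, B2–B6, B2–B7
The largest bag has 2 vertices, giving width 1; this decomposition certifies tw(G) ≤ 1. Any graph with an edge has treewidth ≥ 1, and G has the edge b–f. Combining the bounds, tw(G) = 1.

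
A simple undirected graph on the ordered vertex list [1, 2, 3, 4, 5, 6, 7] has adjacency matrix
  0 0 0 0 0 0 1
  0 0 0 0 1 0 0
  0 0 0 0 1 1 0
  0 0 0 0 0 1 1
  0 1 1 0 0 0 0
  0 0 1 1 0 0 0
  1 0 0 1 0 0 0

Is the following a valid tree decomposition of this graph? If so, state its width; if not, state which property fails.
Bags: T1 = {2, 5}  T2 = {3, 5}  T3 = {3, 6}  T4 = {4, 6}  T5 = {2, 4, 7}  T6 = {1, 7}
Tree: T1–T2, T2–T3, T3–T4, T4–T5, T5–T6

A tree decomposition must satisfy three properties: every vertex lies in some bag; for every edge, both endpoints lie together in some bag; and for every vertex, the bags containing it form a connected subtree. Here bags containing vertex 2 are not connected in the tree, so the decomposition is invalid.

No — bags containing vertex 2 are not connected in the tree.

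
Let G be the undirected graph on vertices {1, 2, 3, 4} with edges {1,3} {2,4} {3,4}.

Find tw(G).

A width-1 tree decomposition is:
Bags: B1 = {2, 4}  B2 = {3, 4}  B3 = {1, 3}
Tree: B1–B2, B2–B3
The largest bag has 2 vertices, giving width 1; this decomposition certifies tw(G) ≤ 1. Since G has at least one edge (e.g. 2–4), it is not an edgeless graph, so tw(G) ≥ 1. The upper and lower bounds meet at 1, so that is the treewidth.

1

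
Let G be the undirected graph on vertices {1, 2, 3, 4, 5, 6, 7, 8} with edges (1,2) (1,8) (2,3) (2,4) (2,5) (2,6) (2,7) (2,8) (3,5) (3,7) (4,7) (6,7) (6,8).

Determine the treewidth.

A width-2 tree decomposition is:
Bags: B1 = {2, 3, 5}  B2 = {2, 3, 7}  B3 = {2, 4, 7}  B4 = {2, 6, 7}  B5 = {2, 6, 8}  B6 = {1, 2, 8}
Tree: B1–B2, B2–B3, B2–B4, B4–B5, B5–B6
Each bag holds 3 vertices, so the decomposition has width 2, which upper-bounds the treewidth. On the other hand G contains the 3-clique {1, 2, 8}. A clique must lie in a single bag of any decomposition, so no decomposition can have width below 2. The upper and lower bounds meet at 2, so that is the treewidth.

2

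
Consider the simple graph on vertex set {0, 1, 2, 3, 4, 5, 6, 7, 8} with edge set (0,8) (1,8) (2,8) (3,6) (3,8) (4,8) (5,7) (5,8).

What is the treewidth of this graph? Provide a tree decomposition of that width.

Treewidth 1.
Bags: B1 = {4, 8}  B2 = {2, 8}  B3 = {1, 8}  B4 = {5, 8}  B5 = {0, 8}  B6 = {3, 8}  B7 = {3, 6}  B8 = {5, 7}
Tree: B1–B2, B2–B3, B1–B4, B1–B5, B3–B6, B6–B7, B4–B8

The largest bag has 2 vertices, giving width 1; this decomposition certifies tw(G) ≤ 1. G has an edge, so its treewidth is at least 1. The upper and lower bounds meet at 1, so that is the treewidth.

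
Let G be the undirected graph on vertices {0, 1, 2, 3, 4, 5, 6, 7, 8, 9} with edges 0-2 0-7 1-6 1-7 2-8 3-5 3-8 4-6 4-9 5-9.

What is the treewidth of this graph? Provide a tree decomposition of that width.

Treewidth 2.
Bags: B1 = {0, 2, 8}  B2 = {0, 3, 8}  B3 = {0, 3, 5}  B4 = {0, 5, 9}  B5 = {0, 4, 9}  B6 = {0, 4, 6}  B7 = {0, 1, 6}  B8 = {0, 1, 7}
Tree: B1–B2, B2–B3, B3–B4, B4–B5, B5–B6, B6–B7, B7–B8

The largest bag has 3 vertices, giving width 2; this decomposition certifies tw(G) ≤ 2. Since 0–2–8–3–5–9–4–6–1–7–0 is a cycle in G, G is not acyclic. Forests are exactly the graphs of treewidth ≤ 1, so tw(G) ≥ 2. Therefore the treewidth is 2.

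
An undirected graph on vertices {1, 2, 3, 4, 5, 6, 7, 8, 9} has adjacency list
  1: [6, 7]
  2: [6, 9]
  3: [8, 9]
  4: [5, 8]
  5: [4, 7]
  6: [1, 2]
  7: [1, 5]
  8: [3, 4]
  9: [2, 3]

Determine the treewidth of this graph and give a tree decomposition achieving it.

Each bag holds 3 vertices, so the decomposition has width 2, which upper-bounds the treewidth. The edges 4–5–7–1–6–2–9–3–8–4 form a cycle, so G is not a tree and its treewidth is at least 2. The upper and lower bounds meet at 2, so that is the treewidth.

Treewidth 2.
Bags: B1 = {4, 5, 7}  B2 = {1, 4, 7}  B3 = {1, 4, 6}  B4 = {2, 4, 6}  B5 = {2, 4, 9}  B6 = {3, 4, 9}  B7 = {3, 4, 8}
Tree: B1–B2, B2–B3, B3–B4, B4–B5, B5–B6, B6–B7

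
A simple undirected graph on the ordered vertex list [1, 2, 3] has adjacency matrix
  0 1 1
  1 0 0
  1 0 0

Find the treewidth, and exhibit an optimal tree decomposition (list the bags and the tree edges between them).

Treewidth 1.
Bags: B1 = {1, 2}  B2 = {1, 3}
Tree: B1–B2

The largest bag has 2 vertices, giving width 1; this decomposition certifies tw(G) ≤ 1. Since G has at least one edge (e.g. 2–1), it is not an edgeless graph, so tw(G) ≥ 1. Hence tw(G) = 1 exactly.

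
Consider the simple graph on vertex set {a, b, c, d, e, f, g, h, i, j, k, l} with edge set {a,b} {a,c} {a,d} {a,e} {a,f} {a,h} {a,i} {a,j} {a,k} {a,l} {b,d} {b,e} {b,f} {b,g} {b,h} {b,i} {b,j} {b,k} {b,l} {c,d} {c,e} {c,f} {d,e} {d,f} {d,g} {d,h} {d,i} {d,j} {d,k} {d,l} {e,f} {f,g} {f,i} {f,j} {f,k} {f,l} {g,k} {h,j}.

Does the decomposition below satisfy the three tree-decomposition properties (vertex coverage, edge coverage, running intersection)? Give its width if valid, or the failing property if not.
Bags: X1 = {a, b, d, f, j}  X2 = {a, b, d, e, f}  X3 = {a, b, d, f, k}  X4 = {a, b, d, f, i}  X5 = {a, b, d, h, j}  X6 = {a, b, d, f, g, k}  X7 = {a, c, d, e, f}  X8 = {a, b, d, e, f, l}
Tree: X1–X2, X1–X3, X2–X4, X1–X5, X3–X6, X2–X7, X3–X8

A tree decomposition must satisfy three properties: every vertex lies in some bag; for every edge, both endpoints lie together in some bag; and for every vertex, the bags containing it form a connected subtree. Here bags containing vertex e are not connected in the tree, so the decomposition is invalid.

No — bags containing vertex e are not connected in the tree.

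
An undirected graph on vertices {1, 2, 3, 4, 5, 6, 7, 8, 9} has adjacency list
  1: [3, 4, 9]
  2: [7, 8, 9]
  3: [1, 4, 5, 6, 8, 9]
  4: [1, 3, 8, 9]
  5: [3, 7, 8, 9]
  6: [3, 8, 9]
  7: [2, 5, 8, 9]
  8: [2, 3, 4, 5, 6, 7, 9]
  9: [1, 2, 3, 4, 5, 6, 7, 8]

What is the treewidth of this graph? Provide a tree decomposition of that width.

Treewidth 3.
One such decomposition:
Bags: B1 = {3, 5, 8, 9}  B2 = {5, 7, 8, 9}  B3 = {2, 7, 8, 9}  B4 = {3, 6, 8, 9}  B5 = {3, 4, 8, 9}  B6 = {1, 3, 4, 9}
Tree: B1–B2, B2–B3, B1–B4, B4–B5, B5–B6

Every bag has size at most 4, so the width is 4 − 1 = 3 and tw(G) ≤ 3. For the lower bound, the 4 vertices {2, 7, 8, 9} are pairwise adjacent, and any tree decomposition puts a clique entirely inside one bag — forcing width ≥ 3. Combining the bounds, tw(G) = 3.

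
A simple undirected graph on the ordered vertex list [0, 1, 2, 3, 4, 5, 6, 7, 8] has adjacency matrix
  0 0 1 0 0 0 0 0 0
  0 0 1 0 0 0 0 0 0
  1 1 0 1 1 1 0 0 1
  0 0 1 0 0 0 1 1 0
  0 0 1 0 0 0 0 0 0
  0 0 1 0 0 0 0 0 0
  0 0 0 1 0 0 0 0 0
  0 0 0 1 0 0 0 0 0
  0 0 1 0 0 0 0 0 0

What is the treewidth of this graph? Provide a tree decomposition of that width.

Treewidth 1.
Bags: B1 = {2, 3}  B2 = {2, 5}  B3 = {3, 7}  B4 = {2, 8}  B5 = {3, 6}  B6 = {0, 2}  B7 = {2, 4}  B8 = {1, 2}
Tree: B1–B2, B1–B3, B2–B4, B1–B5, B2–B6, B1–B7, B4–B8

The largest bag has 2 vertices, giving width 1; this decomposition certifies tw(G) ≤ 1. Since G has at least one edge (e.g. 3–2), it is not an edgeless graph, so tw(G) ≥ 1. The upper and lower bounds meet at 1, so that is the treewidth.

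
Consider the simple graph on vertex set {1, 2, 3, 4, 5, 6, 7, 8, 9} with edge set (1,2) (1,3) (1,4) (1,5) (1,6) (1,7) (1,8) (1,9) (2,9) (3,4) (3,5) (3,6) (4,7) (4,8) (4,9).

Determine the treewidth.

A width-2 tree decomposition is:
Bags: B1 = {1, 4, 8}  B2 = {1, 3, 4}  B3 = {1, 4, 9}  B4 = {1, 2, 9}  B5 = {1, 4, 7}  B6 = {1, 3, 5}  B7 = {1, 3, 6}
Tree: B1–B2, B2–B3, B3–B4, B2–B5, B2–B6, B6–B7
Every bag has size at most 3, so the width is 3 − 1 = 2 and tw(G) ≤ 2. For the lower bound, the 3 vertices {1, 2, 9} are pairwise adjacent, and any tree decomposition puts a clique entirely inside one bag — forcing width ≥ 2. The upper and lower bounds meet at 2, so that is the treewidth.

2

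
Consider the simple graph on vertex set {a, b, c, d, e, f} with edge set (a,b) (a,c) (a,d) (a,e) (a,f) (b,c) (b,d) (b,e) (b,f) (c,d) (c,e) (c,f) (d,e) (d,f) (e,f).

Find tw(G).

A width-5 tree decomposition is:
Bags: B1 = {a, b, c, d, e, f}
Tree: (single bag)
With just one bag of size 6, the width is 6 − 1 = 5, so tw(G) ≤ 5. For the lower bound, the 6 vertices {a, b, c, d, e, f} are pairwise adjacent, and any tree decomposition puts a clique entirely inside one bag — forcing width ≥ 5. Hence tw(G) = 5 exactly.

5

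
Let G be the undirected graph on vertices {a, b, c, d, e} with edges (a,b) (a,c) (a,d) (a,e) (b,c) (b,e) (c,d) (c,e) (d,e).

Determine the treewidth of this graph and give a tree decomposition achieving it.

Each bag holds 4 vertices, so the decomposition has width 3, which upper-bounds the treewidth. For the lower bound, the 4 vertices {a, c, d, e} are pairwise adjacent, and any tree decomposition puts a clique entirely inside one bag — forcing width ≥ 3. Hence tw(G) = 3 exactly.

Treewidth 3.
One optimal decomposition is:
Bags: B1 = {a, c, d, e}  B2 = {a, b, c, e}
Tree: B1–B2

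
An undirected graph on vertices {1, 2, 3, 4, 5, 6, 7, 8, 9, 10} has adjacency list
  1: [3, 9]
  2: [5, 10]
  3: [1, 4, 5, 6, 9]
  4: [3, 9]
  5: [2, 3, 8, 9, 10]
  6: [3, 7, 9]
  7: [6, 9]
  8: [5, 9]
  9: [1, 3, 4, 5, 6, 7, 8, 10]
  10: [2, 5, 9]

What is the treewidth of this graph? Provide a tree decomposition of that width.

The largest bag has 3 vertices, giving width 2; this decomposition certifies tw(G) ≤ 2. Conversely, {5, 8, 9} is a clique of size 3, and the vertices of any clique must share a bag in every tree decomposition; so some bag has ≥ 3 vertices and tw(G) ≥ 2. Hence tw(G) = 2 exactly.

Treewidth 2.
One optimal decomposition is:
Bags: B1 = {3, 5, 9}  B2 = {1, 3, 9}  B3 = {3, 6, 9}  B4 = {5, 8, 9}  B5 = {6, 7, 9}  B6 = {5, 9, 10}  B7 = {3, 4, 9}  B8 = {2, 5, 10}
Tree: B1–B2, B2–B3, B1–B4, B3–B5, B1–B6, B2–B7, B6–B8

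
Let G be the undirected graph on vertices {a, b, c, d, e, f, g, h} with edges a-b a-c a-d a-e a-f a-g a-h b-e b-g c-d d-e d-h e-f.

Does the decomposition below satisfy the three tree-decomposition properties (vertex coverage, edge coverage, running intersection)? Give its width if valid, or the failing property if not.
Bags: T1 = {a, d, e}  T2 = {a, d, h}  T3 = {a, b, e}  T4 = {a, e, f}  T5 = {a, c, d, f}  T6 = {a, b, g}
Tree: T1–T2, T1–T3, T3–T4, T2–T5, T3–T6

A tree decomposition must satisfy three properties: every vertex lies in some bag; for every edge, both endpoints lie together in some bag; and for every vertex, the bags containing it form a connected subtree. Here bags containing vertex f are not connected in the tree, so the decomposition is invalid.

No — bags containing vertex f are not connected in the tree.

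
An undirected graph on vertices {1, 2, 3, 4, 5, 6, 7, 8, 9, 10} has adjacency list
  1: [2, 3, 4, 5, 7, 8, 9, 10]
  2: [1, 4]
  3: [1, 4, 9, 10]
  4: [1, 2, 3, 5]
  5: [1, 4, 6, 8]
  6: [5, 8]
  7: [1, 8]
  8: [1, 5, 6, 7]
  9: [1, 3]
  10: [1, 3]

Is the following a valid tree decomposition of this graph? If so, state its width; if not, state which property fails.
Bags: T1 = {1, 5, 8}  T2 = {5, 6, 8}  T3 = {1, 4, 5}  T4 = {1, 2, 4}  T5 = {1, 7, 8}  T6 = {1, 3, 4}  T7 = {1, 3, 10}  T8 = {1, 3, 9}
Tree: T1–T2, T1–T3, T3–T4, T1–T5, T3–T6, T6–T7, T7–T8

Every vertex of G appears in some bag (union = {1, 2, 3, 4, 5, 6, 7, 8, 9, 10}); every edge is covered by a bag; and for each vertex v the set of bags containing v is connected in the bag tree. The decomposition is therefore valid. The largest bag has 3 vertices, so the width is 2.

Yes; width 2.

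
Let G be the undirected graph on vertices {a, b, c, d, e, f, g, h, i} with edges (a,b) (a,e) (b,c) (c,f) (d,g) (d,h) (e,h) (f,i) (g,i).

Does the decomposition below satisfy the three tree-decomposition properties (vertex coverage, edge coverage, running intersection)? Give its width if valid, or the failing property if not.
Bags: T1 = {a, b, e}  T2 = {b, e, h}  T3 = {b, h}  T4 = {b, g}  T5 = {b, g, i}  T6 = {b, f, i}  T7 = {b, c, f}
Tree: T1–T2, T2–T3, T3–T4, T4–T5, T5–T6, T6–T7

A tree decomposition must satisfy three properties: every vertex lies in some bag; for every edge, both endpoints lie together in some bag; and for every vertex, the bags containing it form a connected subtree. Here vertex d appears in no bag, so the decomposition is invalid.

No — vertex d appears in no bag.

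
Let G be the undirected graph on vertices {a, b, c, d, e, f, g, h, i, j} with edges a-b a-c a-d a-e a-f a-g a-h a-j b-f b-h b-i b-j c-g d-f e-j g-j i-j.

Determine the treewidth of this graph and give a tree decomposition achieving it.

Treewidth 2.
Bags: B1 = {a, b, j}  B2 = {a, g, j}  B3 = {a, b, h}  B4 = {a, b, f}  B5 = {a, e, j}  B6 = {a, d, f}  B7 = {b, i, j}  B8 = {a, c, g}
Tree: B1–B2, B1–B3, B3–B4, B1–B5, B4–B6, B1–B7, B2–B8

Every bag has size at most 3, so the width is 3 − 1 = 2 and tw(G) ≤ 2. On the other hand G contains the 3-clique {a, d, f}. A clique must lie in a single bag of any decomposition, so no decomposition can have width below 2. Therefore the treewidth is 2.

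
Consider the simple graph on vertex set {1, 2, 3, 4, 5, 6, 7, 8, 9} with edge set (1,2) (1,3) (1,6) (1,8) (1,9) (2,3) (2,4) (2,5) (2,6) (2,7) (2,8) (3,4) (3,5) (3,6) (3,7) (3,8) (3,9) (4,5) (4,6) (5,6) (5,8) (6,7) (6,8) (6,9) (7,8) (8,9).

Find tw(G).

A width-4 tree decomposition is:
Bags: B1 = {2, 3, 5, 6, 8}  B2 = {1, 2, 3, 6, 8}  B3 = {2, 3, 4, 5, 6}  B4 = {2, 3, 6, 7, 8}  B5 = {1, 3, 6, 8, 9}
Tree: B1–B2, B1–B3, B2–B4, B2–B5
Each bag holds 5 vertices, so the decomposition has width 4, which upper-bounds the treewidth. Conversely, {1, 3, 6, 8, 9} is a clique of size 5, and the vertices of any clique must share a bag in every tree decomposition; so some bag has ≥ 5 vertices and tw(G) ≥ 4. Combining the bounds, tw(G) = 4.

4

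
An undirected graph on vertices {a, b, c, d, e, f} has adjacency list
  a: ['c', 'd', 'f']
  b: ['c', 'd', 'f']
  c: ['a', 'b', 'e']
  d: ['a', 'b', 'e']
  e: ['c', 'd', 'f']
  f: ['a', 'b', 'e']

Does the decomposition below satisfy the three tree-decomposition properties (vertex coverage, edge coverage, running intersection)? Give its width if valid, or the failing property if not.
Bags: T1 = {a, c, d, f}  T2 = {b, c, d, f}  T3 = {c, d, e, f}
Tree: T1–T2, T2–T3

Yes; width 3.

Checking the three conditions: (i) the bags cover all of {a, b, c, d, e, f}; (ii) for each edge, some bag contains both endpoints; (iii) the bags containing any fixed vertex form a subtree. All hold, so the decomposition is valid with width 4 − 1 = 3.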